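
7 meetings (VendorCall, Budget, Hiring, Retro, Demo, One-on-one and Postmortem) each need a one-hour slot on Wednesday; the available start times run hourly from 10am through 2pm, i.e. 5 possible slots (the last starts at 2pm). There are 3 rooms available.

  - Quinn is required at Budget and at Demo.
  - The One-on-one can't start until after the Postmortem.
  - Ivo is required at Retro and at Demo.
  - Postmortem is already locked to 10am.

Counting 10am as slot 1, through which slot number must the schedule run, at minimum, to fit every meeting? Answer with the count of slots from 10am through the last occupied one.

The precedence chain requires at least 2 distinct slots.
With at most 3 per slot and 7 meetings, at least 3 slots are needed.
3 works (last occupied slot: 12pm): for example Postmortem in 10am; One-on-one in 11am; Demo in 12pm; Hiring in 11am; VendorCall in 10am; Retro in 11am; Budget in 10am.

3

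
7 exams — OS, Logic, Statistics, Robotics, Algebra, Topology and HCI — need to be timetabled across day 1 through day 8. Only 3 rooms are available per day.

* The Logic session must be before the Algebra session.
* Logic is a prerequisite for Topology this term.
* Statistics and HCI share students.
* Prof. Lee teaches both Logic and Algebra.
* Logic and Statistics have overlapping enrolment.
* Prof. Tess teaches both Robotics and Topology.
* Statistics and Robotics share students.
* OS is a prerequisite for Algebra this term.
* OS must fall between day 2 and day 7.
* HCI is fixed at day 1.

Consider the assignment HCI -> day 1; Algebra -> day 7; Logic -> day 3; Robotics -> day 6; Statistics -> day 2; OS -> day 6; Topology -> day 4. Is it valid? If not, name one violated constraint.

The Logic session must be before the Algebra session — holds.
OS is a prerequisite for Algebra this term — holds.
Logic is a prerequisite for Topology this term — holds.
OS must fall between day 2 and day 7 — holds.
Only 3 rooms are available per day — holds.
HCI is fixed at day 1 — holds.
Logic and Statistics have overlapping enrolment — holds.
Statistics and Robotics share students — holds.
Prof. Lee teaches both Logic and Algebra — holds.
Prof. Tess teaches both Robotics and Topology — holds.
Statistics and HCI share students — holds.

Yes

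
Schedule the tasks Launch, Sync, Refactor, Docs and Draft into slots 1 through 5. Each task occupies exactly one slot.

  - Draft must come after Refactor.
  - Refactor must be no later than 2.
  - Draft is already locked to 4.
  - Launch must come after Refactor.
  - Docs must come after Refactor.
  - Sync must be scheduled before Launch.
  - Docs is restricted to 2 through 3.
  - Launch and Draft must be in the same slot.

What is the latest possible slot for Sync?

3

Downstream work caps Sync at 3.
Sync at 3 is achievable: Sync=3; Docs=2; Refactor=1; Launch=4; Draft=4.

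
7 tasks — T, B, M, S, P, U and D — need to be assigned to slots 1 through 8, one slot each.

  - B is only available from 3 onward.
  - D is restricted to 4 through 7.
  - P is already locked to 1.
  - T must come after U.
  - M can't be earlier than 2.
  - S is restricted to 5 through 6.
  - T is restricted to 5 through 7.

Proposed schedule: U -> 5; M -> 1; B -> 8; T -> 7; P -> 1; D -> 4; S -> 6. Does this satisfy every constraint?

B is only available from 3 onward — holds.
S is restricted to 5 through 6 — holds.
D is restricted to 4 through 7 — holds.
M can't be earlier than 2 — violated.
T is restricted to 5 through 7 — holds.
T must come after U — holds.
P is already locked to 1 — holds.

No — it violates: M can't be earlier than 2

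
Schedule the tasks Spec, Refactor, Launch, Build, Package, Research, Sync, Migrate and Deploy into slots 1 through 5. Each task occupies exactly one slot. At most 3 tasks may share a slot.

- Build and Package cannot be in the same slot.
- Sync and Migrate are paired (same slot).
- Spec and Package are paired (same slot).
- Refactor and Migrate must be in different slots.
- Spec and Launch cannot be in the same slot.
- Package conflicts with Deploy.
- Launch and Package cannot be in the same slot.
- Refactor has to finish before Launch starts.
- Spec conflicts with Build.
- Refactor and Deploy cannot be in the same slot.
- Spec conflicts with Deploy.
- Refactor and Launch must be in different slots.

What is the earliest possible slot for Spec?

Spec at 1 is achievable: Launch=2; Spec=1; Refactor=1; Migrate=3; Deploy=3; Package=1; Sync=3; Research=2; Build=2.

1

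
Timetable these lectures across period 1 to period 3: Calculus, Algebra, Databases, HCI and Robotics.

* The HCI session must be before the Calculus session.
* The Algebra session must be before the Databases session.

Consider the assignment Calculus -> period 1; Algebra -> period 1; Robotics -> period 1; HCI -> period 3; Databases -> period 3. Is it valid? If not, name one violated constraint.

Invalid. The HCI session must be before the Calculus session.

The HCI session must be before the Calculus session — violated.
The Algebra session must be before the Databases session — holds.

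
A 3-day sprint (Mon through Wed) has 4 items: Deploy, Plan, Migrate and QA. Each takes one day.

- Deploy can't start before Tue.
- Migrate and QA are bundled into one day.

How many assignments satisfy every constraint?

Splitting on Deploy: it can be Tue (9), Wed (9). Listing each branch's schedules as (Plan, Migrate, QA):
Deploy=Tue: (Mon,Mon,Mon) (Mon,Tue,Tue) (Mon,Wed,Wed) (Tue,Mon,Mon) (Tue,Tue,Tue) (Tue,Wed,Wed) (Wed,Mon,Mon) (Wed,Tue,Tue) (Wed,Wed,Wed) — 9.
Deploy=Wed: (Mon,Mon,Mon) (Mon,Tue,Tue) (Mon,Wed,Wed) (Tue,Mon,Mon) (Tue,Tue,Tue) (Tue,Wed,Wed) (Wed,Mon,Mon) (Wed,Tue,Tue) (Wed,Wed,Wed) — 9.
Summing: 9 + 9 = 18.

18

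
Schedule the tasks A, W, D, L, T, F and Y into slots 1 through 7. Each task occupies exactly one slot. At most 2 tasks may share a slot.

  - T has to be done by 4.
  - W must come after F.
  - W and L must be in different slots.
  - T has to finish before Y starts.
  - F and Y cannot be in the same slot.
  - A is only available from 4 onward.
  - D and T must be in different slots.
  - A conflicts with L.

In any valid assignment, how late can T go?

T's own window allows nothing later than 4.
T at 4 is achievable: F in 1; A in 4; L in 3; D in 1; Y in 5; W in 2; T in 4.

4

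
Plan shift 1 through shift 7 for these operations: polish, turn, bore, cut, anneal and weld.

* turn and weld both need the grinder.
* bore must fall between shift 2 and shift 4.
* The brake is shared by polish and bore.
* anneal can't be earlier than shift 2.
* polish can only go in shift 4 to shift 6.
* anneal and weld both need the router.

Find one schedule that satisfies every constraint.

cut in shift 1, polish in shift 4, bore in shift 2, anneal in shift 2, turn in shift 1, weld in shift 3

Checking: anneal(shift 2) != weld(shift 3); turn(shift 1) != weld(shift 3); polish(shift 4) != bore(shift 2); polish=shift 4 in [shift 4,shift 6]; anneal=shift 2 in [shift 2,shift 7]; bore=shift 2 in [shift 2,shift 4].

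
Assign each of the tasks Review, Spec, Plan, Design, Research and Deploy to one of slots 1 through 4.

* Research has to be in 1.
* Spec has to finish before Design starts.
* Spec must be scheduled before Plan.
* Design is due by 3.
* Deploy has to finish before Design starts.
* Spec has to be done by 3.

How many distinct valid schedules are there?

52

Splitting on Review: it can be 1 (13), 2 (13), 3 (13), 4 (13). Listing each branch's schedules as (Spec, Plan, Design, Research, Deploy):
Review=1: (1,2,2,1,1) (1,2,3,1,1) (1,2,3,1,2) (1,3,2,1,1) (1,3,3,1,1) (1,3,3,1,2) (1,4,2,1,1) (1,4,3,1,1) (1,4,3,1,2) (2,3,3,1,1) (2,3,3,1,2) (2,4,3,1,1) (2,4,3,1,2) — 13.
Review=2: (1,2,2,1,1) (1,2,3,1,1) (1,2,3,1,2) (1,3,2,1,1) (1,3,3,1,1) (1,3,3,1,2) (1,4,2,1,1) (1,4,3,1,1) (1,4,3,1,2) (2,3,3,1,1) (2,3,3,1,2) (2,4,3,1,1) (2,4,3,1,2) — 13.
Review=3: (1,2,2,1,1) (1,2,3,1,1) (1,2,3,1,2) (1,3,2,1,1) (1,3,3,1,1) (1,3,3,1,2) (1,4,2,1,1) (1,4,3,1,1) (1,4,3,1,2) (2,3,3,1,1) (2,3,3,1,2) (2,4,3,1,1) (2,4,3,1,2) — 13.
Review=4: (1,2,2,1,1) (1,2,3,1,1) (1,2,3,1,2) (1,3,2,1,1) (1,3,3,1,1) (1,3,3,1,2) (1,4,2,1,1) (1,4,3,1,1) (1,4,3,1,2) (2,3,3,1,1) (2,3,3,1,2) (2,4,3,1,1) (2,4,3,1,2) — 13.
Summing: 13 + 13 + 13 + 13 = 52.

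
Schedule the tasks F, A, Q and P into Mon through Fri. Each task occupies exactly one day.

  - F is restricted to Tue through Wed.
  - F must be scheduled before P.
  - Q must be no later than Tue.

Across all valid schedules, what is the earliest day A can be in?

A at Mon is achievable: P in Wed; F in Tue; A in Mon; Q in Mon.

Mon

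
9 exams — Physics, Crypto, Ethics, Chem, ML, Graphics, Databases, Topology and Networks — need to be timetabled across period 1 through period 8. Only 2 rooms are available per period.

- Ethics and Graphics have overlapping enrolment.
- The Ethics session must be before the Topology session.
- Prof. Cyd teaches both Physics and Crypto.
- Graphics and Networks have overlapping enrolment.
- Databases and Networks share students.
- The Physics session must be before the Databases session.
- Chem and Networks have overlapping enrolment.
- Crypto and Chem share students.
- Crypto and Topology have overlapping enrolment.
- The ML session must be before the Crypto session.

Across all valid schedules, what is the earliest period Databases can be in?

Precedence pushes Databases to at least period 2.
Databases at period 2 is achievable: Databases=period 2; Chem=period 3; ML=period 1; Crypto=period 2; Physics=period 1; Graphics=period 4; Topology=period 4; Networks=period 5; Ethics=period 3.

period 2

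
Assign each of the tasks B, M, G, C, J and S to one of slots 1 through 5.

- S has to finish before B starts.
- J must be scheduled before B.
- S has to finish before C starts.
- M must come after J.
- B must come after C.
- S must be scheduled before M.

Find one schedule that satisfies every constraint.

C=2; S=1; B=3; J=1; G=1; M=2

Checking: S(1) before C(2); J(1) before M(2); J(1) before B(3); S(1) before M(2); S(1) before B(3); C(2) before B(3).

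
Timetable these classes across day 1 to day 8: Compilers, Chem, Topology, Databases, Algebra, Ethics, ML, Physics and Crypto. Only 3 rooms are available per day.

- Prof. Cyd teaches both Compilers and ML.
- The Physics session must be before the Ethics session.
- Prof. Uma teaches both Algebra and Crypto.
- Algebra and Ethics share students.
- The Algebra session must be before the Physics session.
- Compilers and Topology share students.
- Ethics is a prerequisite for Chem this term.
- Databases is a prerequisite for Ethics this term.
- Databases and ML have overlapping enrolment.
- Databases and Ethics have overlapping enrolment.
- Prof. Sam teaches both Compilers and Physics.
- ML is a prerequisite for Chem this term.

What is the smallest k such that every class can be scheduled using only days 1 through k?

The precedence chain requires at least 4 distinct days.
With at most 3 per day and 9 classes, at least 3 days are needed.
4 works (last occupied day: day 4): for example Physics=day 2; Databases=day 1; Compilers=day 1; ML=day 2; Topology=day 2; Crypto=day 3; Algebra=day 1; Chem=day 4; Ethics=day 3.

4 days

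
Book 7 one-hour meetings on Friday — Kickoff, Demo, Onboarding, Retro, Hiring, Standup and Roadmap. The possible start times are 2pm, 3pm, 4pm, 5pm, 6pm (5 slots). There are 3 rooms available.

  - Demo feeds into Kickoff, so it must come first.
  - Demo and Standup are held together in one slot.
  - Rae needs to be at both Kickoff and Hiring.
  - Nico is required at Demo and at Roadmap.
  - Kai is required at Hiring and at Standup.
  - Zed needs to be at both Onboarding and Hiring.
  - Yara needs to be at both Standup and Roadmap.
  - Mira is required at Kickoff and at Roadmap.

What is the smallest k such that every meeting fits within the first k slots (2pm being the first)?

The precedence chain requires at least 2 distinct slots.
With at most 3 per slot and 7 meetings, at least 3 slots are needed.
3 works (last occupied slot: 4pm): for example Retro in 3pm; Hiring in 4pm; Standup in 2pm; Onboarding in 2pm; Kickoff in 3pm; Demo in 2pm; Roadmap in 4pm.

3 slots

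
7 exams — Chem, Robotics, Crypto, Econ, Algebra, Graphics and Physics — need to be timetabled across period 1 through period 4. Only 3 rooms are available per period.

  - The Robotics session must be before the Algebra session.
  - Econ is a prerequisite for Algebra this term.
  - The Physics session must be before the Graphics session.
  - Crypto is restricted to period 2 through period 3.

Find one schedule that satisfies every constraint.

Physics -> period 1, Algebra -> period 2, Chem -> period 3, Robotics -> period 1, Graphics -> period 2, Crypto -> period 2, Econ -> period 1

Checking: Physics(period 1) before Graphics(period 2); Robotics(period 1) before Algebra(period 2); Econ(period 1) before Algebra(period 2); Crypto=period 2 in [period 2,period 3]; max 3 per period (cap 3).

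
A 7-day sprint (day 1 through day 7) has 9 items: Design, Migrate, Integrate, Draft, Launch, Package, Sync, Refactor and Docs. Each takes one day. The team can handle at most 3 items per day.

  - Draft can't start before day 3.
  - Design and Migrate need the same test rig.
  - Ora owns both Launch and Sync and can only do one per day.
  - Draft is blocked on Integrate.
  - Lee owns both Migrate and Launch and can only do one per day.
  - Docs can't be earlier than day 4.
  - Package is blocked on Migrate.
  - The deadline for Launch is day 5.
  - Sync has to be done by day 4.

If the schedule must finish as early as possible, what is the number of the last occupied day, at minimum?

day 4

The precedence chain requires at least 2 distinct days.
With at most 3 per day and 9 tasks, at least 3 days are needed.
Docs can't be placed before day 4, so the schedule must run through at least day 4.
4 works (last occupied day: day 4): for example Integrate=day 1; Sync=day 1; Launch=day 2; Design=day 2; Refactor=day 3; Docs=day 4; Package=day 2; Draft=day 3; Migrate=day 1.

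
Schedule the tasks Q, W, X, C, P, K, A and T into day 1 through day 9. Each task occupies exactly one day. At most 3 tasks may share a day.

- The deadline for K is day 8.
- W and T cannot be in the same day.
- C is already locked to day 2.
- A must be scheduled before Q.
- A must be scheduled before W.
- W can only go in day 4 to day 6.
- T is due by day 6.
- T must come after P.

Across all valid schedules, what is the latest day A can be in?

day 5

Downstream work caps A at day 5.
A at day 5 is achievable: P -> day 1; W -> day 6; C -> day 2; K -> day 1; X -> day 1; T -> day 2; Q -> day 6; A -> day 5.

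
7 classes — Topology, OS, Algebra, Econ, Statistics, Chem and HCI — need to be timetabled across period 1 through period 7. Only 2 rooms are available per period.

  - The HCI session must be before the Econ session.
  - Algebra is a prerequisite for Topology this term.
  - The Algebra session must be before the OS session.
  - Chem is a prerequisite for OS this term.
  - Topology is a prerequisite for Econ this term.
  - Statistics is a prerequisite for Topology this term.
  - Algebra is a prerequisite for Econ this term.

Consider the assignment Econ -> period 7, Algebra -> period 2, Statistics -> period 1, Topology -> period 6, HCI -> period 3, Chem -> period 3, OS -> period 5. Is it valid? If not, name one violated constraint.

Algebra is a prerequisite for Econ this term — holds.
The Algebra session must be before the OS session — holds.
Only 2 rooms are available per period — holds.
Statistics is a prerequisite for Topology this term — holds.
Topology is a prerequisite for Econ this term — holds.
Algebra is a prerequisite for Topology this term — holds.
Chem is a prerequisite for OS this term — holds.
The HCI session must be before the Econ session — holds.

Yes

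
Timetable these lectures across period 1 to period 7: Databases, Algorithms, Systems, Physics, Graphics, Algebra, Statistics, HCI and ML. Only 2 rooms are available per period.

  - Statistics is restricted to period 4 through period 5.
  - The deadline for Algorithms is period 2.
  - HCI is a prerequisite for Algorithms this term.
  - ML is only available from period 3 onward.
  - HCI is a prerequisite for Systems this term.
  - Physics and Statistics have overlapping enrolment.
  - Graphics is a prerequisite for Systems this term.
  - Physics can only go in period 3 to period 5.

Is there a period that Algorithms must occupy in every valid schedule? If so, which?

period 2

Precedence pushes Algorithms to at least period 2; Algorithms's own window allows nothing later than period 2.
So Algorithms is pinned to period 2.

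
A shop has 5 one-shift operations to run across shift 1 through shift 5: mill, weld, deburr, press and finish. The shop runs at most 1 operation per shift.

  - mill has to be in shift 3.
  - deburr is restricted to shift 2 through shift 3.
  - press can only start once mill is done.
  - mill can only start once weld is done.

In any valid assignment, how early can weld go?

shift 1

Downstream work caps weld at shift 2.
weld at shift 1 is achievable: weld=shift 1, mill=shift 3, finish=shift 5, press=shift 4, deburr=shift 2.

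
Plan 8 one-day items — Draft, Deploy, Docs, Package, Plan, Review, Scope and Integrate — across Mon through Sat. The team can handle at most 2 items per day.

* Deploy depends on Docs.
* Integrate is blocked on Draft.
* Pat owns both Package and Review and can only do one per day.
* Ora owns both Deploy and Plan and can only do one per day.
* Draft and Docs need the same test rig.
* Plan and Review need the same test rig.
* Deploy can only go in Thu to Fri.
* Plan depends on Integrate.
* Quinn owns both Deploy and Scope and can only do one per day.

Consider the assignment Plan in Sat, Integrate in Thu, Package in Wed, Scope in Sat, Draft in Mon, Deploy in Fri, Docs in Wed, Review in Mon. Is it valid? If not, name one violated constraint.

Yes

Plan and Review need the same test rig — holds.
Integrate is blocked on Draft — holds.
Deploy depends on Docs — holds.
Ora owns both Deploy and Plan and can only do one per day — holds.
Draft and Docs need the same test rig — holds.
Pat owns both Package and Review and can only do one per day — holds.
Deploy can only go in Thu to Fri — holds.
The team can handle at most 2 items per day — holds.
Quinn owns both Deploy and Scope and can only do one per day — holds.
Plan depends on Integrate — holds.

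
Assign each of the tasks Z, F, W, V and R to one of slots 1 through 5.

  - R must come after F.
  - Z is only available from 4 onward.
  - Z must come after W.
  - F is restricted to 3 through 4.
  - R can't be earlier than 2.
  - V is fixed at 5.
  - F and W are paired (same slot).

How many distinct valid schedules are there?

Splitting on Z: it can be 4 (2), 5 (3). Listing each branch's schedules as (F, W, V, R):
Z=4: (3,3,5,4) (3,3,5,5) — 2.
Z=5: (3,3,5,4) (3,3,5,5) (4,4,5,5) — 3.
Summing: 2 + 3 = 5.

5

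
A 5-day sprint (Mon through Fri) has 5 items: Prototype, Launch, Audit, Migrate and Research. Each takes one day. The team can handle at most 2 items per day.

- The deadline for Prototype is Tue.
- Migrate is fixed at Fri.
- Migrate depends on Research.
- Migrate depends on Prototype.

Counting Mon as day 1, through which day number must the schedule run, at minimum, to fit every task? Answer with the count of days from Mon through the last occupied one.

5

The precedence chain requires at least 2 distinct days.
With at most 2 per day and 5 tasks, at least 3 days are needed.
Migrate can't be placed before Fri — that is day 5 counting from Mon — so the schedule must run through at least 5 days.
5 works (last occupied day: Fri): for example Audit in Tue, Research in Mon, Launch in Tue, Prototype in Mon, Migrate in Fri.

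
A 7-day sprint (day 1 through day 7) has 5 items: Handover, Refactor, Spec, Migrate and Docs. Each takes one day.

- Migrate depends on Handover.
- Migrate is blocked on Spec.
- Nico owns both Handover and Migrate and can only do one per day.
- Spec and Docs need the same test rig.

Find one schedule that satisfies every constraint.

Spec in day 1, Migrate in day 2, Refactor in day 1, Docs in day 2, Handover in day 1

Checking: Handover(day 1) before Migrate(day 2); Spec(day 1) before Migrate(day 2); Spec(day 1) != Docs(day 2); Handover(day 1) != Migrate(day 2).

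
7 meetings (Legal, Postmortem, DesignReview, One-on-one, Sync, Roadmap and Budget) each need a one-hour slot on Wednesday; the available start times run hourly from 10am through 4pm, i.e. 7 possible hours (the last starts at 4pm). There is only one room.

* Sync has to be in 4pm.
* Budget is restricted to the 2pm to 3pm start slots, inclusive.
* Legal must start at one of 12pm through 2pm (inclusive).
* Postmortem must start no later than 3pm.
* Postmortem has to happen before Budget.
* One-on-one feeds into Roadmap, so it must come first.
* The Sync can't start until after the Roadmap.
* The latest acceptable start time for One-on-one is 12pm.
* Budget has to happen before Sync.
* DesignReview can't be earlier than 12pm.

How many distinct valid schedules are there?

28

Splitting on Legal: it can be 12pm (11), 1pm (11), 2pm (6). Listing each branch's schedules as (Postmortem, DesignReview, One-on-one, Sync, Roadmap, Budget):
Legal=12pm: (10am,1pm,11am,4pm,2pm,3pm) (10am,1pm,11am,4pm,3pm,2pm) (10am,2pm,11am,4pm,1pm,3pm) (10am,3pm,11am,4pm,1pm,2pm) (11am,1pm,10am,4pm,2pm,3pm) (11am,1pm,10am,4pm,3pm,2pm) (11am,2pm,10am,4pm,1pm,3pm) (11am,3pm,10am,4pm,1pm,2pm) (1pm,2pm,10am,4pm,11am,3pm) (1pm,3pm,10am,4pm,11am,2pm) (2pm,1pm,10am,4pm,11am,3pm) — 11.
Legal=1pm: (10am,12pm,11am,4pm,2pm,3pm) (10am,12pm,11am,4pm,3pm,2pm) (10am,2pm,11am,4pm,12pm,3pm) (10am,3pm,11am,4pm,12pm,2pm) (11am,12pm,10am,4pm,2pm,3pm) (11am,12pm,10am,4pm,3pm,2pm) (11am,2pm,10am,4pm,12pm,3pm) (11am,3pm,10am,4pm,12pm,2pm) (12pm,2pm,10am,4pm,11am,3pm) (12pm,3pm,10am,4pm,11am,2pm) (2pm,12pm,10am,4pm,11am,3pm) — 11.
Legal=2pm: (10am,12pm,11am,4pm,1pm,3pm) (10am,1pm,11am,4pm,12pm,3pm) (11am,12pm,10am,4pm,1pm,3pm) (11am,1pm,10am,4pm,12pm,3pm) (12pm,1pm,10am,4pm,11am,3pm) (1pm,12pm,10am,4pm,11am,3pm) — 6.
Summing: 11 + 11 + 6 = 28.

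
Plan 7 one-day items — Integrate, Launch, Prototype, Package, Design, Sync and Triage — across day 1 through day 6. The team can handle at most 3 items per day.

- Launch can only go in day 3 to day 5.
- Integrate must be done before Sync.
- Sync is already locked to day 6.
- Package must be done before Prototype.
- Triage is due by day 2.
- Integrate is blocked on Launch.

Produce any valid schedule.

Package=day 1; Prototype=day 2; Integrate=day 4; Launch=day 3; Sync=day 6; Design=day 1; Triage=day 1

Checking: Package(day 1) before Prototype(day 2); Launch(day 3) before Integrate(day 4); Integrate(day 4) before Sync(day 6); Triage=day 1 in [day 1,day 2]; Launch=day 3 in [day 3,day 5]; Sync=day 6 in [day 6,day 6]; max 3 per day (cap 3).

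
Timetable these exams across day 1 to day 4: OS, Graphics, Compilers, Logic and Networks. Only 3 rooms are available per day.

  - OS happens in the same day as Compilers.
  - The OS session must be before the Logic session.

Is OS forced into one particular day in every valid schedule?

No

OS can be day 1 (e.g. Graphics in day 1; OS in day 1; Compilers in day 1; Networks in day 2; Logic in day 2) or day 2 (e.g. Graphics in day 1, Networks in day 1, Compilers in day 2, Logic in day 3, OS in day 2).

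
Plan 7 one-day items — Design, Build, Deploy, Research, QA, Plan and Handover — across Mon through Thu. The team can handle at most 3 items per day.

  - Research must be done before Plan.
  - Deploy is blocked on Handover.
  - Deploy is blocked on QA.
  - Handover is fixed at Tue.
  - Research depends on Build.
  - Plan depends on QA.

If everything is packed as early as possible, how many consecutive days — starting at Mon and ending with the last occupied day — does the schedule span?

3 days

The precedence chain requires at least 3 distinct days.
With at most 3 per day and 7 tasks, at least 3 days are needed.
3 works (last occupied day: Wed): for example Research=Tue; QA=Mon; Deploy=Wed; Design=Mon; Handover=Tue; Build=Mon; Plan=Wed.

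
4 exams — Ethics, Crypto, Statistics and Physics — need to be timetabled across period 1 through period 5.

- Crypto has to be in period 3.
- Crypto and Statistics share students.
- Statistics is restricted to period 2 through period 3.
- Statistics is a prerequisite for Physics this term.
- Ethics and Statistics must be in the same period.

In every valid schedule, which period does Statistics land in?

Statistics's window is period 2–period 3.
Crypto is fixed at period 3, and Statistics can't share a period with Crypto.
So Statistics must be period 2.

period 2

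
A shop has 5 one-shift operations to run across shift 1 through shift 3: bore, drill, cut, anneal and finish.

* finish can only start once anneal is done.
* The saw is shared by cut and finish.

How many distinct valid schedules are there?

54

Splitting on bore: it can be shift 1 (18), shift 2 (18), shift 3 (18). Listing each branch's schedules as (drill, cut, anneal, finish) by shift number:
bore=shift 1: (1,1,1,2) (1,1,1,3) (1,1,2,3) (1,2,1,3) (1,2,2,3) (1,3,1,2) (2,1,1,2) (2,1,1,3) (2,1,2,3) (2,2,1,3) (2,2,2,3) (2,3,1,2) (3,1,1,2) (3,1,1,3) (3,1,2,3) (3,2,1,3) (3,2,2,3) (3,3,1,2) — 18.
bore=shift 2: (1,1,1,2) (1,1,1,3) (1,1,2,3) (1,2,1,3) (1,2,2,3) (1,3,1,2) (2,1,1,2) (2,1,1,3) (2,1,2,3) (2,2,1,3) (2,2,2,3) (2,3,1,2) (3,1,1,2) (3,1,1,3) (3,1,2,3) (3,2,1,3) (3,2,2,3) (3,3,1,2) — 18.
bore=shift 3: (1,1,1,2) (1,1,1,3) (1,1,2,3) (1,2,1,3) (1,2,2,3) (1,3,1,2) (2,1,1,2) (2,1,1,3) (2,1,2,3) (2,2,1,3) (2,2,2,3) (2,3,1,2) (3,1,1,2) (3,1,1,3) (3,1,2,3) (3,2,1,3) (3,2,2,3) (3,3,1,2) — 18.
Summing: 18 + 18 + 18 = 54.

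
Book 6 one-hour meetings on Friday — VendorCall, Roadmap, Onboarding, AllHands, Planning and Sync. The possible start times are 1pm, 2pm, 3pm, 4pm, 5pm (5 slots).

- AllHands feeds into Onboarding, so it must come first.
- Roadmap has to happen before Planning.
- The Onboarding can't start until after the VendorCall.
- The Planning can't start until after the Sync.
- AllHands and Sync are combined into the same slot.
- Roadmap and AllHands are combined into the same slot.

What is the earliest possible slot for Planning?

2pm

Precedence pushes Planning to at least 2pm.
Planning at 2pm is achievable: AllHands=1pm; Onboarding=2pm; Roadmap=1pm; VendorCall=1pm; Planning=2pm; Sync=1pm.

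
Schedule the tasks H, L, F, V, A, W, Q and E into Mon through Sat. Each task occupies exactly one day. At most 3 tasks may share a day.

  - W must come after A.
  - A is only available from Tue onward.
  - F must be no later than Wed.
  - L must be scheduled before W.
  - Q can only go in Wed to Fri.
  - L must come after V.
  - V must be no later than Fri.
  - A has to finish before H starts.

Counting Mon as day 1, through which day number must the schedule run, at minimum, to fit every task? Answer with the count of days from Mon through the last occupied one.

3

The precedence chain requires at least 3 distinct days.
With at most 3 per day and 8 tasks, at least 3 days are needed.
3 works (last occupied day: Wed): for example F in Mon; A in Tue; W in Wed; L in Tue; H in Wed; V in Mon; Q in Wed; E in Mon.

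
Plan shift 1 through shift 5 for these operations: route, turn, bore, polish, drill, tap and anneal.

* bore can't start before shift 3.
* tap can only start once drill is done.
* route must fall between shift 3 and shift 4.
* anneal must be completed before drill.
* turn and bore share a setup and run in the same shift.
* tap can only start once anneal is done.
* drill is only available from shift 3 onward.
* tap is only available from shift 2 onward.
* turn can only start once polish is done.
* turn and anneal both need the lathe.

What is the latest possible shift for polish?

shift 4

Downstream work caps polish at shift 4.
polish at shift 4 is achievable: bore -> shift 5, anneal -> shift 1, polish -> shift 4, tap -> shift 4, route -> shift 3, drill -> shift 3, turn -> shift 5.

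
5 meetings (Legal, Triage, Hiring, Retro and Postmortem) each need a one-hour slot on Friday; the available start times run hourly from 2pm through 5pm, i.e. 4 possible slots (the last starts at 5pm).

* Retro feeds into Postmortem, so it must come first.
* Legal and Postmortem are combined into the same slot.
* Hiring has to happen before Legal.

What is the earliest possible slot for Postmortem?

Precedence pushes Postmortem to at least 3pm.
Postmortem at 3pm is achievable: Retro=2pm; Triage=2pm; Legal=3pm; Hiring=2pm; Postmortem=3pm.

3pm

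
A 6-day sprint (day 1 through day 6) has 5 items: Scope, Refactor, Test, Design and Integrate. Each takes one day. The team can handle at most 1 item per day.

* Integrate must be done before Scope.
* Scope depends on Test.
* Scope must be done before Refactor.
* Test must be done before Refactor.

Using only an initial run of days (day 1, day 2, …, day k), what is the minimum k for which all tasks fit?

5

The precedence chain requires at least 3 distinct days.
With at most 1 per day and 5 tasks, at least 5 days are needed.
5 works (last occupied day: day 5): for example Integrate -> day 2; Test -> day 1; Design -> day 5; Refactor -> day 4; Scope -> day 3.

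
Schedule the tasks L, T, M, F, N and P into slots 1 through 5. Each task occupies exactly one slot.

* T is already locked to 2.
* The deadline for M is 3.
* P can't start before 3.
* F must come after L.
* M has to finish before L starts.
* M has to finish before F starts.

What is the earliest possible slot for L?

2

Precedence pushes L to at least 2; downstream work caps L at 4.
L at 2 is achievable: L -> 2, F -> 3, N -> 1, M -> 1, P -> 3, T -> 2.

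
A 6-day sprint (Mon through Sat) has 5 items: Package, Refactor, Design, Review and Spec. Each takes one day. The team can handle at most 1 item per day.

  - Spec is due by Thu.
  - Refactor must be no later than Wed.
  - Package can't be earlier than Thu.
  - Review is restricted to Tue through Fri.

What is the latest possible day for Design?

Sat

Design at Sat is achievable: Review in Tue, Spec in Wed, Package in Thu, Refactor in Mon, Design in Sat.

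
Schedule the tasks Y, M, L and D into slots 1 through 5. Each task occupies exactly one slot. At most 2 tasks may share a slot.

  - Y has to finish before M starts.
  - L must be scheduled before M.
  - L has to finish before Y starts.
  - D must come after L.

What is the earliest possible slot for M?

3

Precedence pushes M to at least 3.
M at 3 is achievable: D -> 2, M -> 3, L -> 1, Y -> 2.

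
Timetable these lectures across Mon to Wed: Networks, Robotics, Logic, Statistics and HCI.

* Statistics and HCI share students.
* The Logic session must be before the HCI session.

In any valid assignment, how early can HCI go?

Tue

Precedence pushes HCI to at least Tue.
HCI at Tue is achievable: Logic in Mon, HCI in Tue, Robotics in Mon, Networks in Mon, Statistics in Mon.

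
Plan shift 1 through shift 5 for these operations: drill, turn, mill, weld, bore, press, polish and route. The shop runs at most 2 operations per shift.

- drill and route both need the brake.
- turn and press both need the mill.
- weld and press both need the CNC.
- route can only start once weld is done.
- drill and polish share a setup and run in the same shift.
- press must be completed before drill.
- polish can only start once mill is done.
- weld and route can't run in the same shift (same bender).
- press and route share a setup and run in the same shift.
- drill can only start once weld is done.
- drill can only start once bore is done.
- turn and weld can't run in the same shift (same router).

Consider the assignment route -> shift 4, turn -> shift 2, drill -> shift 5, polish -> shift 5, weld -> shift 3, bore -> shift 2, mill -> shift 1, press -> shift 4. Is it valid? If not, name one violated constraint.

drill and route both need the brake — holds.
turn and press both need the mill — holds.
drill and polish share a setup and run in the same shift — holds.
route can only start once weld is done — holds.
polish can only start once mill is done — holds.
turn and weld can't run in the same shift (same router) — holds.
The shop runs at most 2 operations per shift — holds.
press must be completed before drill — holds.
drill can only start once bore is done — holds.
weld and route can't run in the same shift (same bender) — holds.
press and route share a setup and run in the same shift — holds.
drill can only start once weld is done — holds.
weld and press both need the CNC — holds.

Yes, all constraints hold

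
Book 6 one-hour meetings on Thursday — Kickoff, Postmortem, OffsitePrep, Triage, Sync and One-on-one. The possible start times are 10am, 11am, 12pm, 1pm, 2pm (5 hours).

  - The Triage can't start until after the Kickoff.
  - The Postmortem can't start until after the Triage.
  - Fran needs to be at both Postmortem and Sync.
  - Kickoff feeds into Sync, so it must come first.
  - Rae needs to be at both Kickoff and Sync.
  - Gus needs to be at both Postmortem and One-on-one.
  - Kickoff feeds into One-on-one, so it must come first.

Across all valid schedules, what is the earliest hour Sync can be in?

Precedence pushes Sync to at least 11am.
Sync at 11am is achievable: Sync=11am, Kickoff=10am, Postmortem=12pm, Triage=11am, One-on-one=11am, OffsitePrep=10am.

11am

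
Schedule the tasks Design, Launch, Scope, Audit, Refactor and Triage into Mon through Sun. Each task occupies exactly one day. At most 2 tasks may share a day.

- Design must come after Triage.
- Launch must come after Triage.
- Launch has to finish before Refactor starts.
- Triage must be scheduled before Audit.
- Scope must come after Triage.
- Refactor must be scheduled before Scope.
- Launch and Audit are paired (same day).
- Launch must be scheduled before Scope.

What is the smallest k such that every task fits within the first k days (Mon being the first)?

The precedence chain requires at least 4 distinct days.
With at most 2 per day and 6 tasks, at least 3 days are needed.
4 works (last occupied day: Thu): for example Design -> Wed, Audit -> Tue, Scope -> Thu, Launch -> Tue, Refactor -> Wed, Triage -> Mon.

4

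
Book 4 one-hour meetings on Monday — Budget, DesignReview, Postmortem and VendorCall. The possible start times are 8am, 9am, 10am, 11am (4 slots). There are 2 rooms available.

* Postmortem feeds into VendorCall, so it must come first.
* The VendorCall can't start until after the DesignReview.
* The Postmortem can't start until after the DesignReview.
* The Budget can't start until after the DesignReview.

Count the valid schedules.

11

Splitting on Budget: it can be 9am (3), 10am (4), 11am (4). Listing each branch's schedules as (DesignReview, Postmortem, VendorCall):
Budget=9am: (8am,9am,10am) (8am,9am,11am) (8am,10am,11am) — 3.
Budget=10am: (8am,9am,10am) (8am,9am,11am) (8am,10am,11am) (9am,10am,11am) — 4.
Budget=11am: (8am,9am,10am) (8am,9am,11am) (8am,10am,11am) (9am,10am,11am) — 4.
Summing: 3 + 4 + 4 = 11.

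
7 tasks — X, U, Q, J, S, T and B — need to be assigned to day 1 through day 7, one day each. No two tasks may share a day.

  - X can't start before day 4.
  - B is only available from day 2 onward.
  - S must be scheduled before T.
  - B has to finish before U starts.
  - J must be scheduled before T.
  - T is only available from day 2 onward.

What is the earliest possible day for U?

Precedence pushes U to at least day 3.
U at day 3 is achievable: U=day 3, T=day 6, S=day 5, X=day 4, B=day 2, J=day 1, Q=day 7.

day 3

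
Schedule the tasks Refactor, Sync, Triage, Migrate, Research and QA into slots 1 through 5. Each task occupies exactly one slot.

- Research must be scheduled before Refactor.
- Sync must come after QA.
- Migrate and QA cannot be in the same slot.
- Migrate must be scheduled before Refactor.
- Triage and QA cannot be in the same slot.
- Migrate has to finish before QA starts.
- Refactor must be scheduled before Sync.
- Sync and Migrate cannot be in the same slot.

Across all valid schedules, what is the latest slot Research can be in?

Downstream work caps Research at 3.
Research at 3 is achievable: Refactor in 4, Sync in 5, QA in 2, Migrate in 1, Triage in 1, Research in 3.

3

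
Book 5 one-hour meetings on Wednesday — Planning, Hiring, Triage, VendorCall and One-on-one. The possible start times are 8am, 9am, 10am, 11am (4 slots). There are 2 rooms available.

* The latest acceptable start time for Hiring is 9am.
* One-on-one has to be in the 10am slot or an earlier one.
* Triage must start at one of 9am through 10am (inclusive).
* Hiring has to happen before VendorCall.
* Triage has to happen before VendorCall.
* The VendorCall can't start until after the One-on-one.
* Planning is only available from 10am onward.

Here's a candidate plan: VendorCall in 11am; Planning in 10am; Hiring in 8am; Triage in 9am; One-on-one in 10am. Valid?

Yes

Triage must start at one of 9am through 10am (inclusive) — holds.
Hiring has to happen before VendorCall — holds.
Planning is only available from 10am onward — holds.
One-on-one has to be in the 10am slot or an earlier one — holds.
There are 2 rooms available — holds.
The VendorCall can't start until after the One-on-one — holds.
The latest acceptable start time for Hiring is 9am — holds.
Triage has to happen before VendorCall — holds.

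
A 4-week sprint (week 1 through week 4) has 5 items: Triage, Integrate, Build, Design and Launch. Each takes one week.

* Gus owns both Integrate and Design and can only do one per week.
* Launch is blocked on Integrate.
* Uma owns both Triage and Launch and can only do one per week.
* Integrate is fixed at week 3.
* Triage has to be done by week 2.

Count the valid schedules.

24

Splitting on Triage: it can be week 1 (12), week 2 (12). Listing each branch's schedules as (Integrate, Build, Design, Launch) by week number:
Triage=week 1: (3,1,1,4) (3,1,2,4) (3,1,4,4) (3,2,1,4) (3,2,2,4) (3,2,4,4) (3,3,1,4) (3,3,2,4) (3,3,4,4) (3,4,1,4) (3,4,2,4) (3,4,4,4) — 12.
Triage=week 2: (3,1,1,4) (3,1,2,4) (3,1,4,4) (3,2,1,4) (3,2,2,4) (3,2,4,4) (3,3,1,4) (3,3,2,4) (3,3,4,4) (3,4,1,4) (3,4,2,4) (3,4,4,4) — 12.
Summing: 12 + 12 = 24.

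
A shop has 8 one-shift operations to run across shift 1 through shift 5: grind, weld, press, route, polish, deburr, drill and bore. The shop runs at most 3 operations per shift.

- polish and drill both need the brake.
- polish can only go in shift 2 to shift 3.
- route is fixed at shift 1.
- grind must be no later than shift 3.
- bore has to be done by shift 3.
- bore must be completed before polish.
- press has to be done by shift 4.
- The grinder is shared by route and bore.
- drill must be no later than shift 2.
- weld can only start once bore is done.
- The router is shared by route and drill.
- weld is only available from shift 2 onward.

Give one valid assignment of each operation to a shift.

grind -> shift 1; drill -> shift 2; route -> shift 1; weld -> shift 3; polish -> shift 3; bore -> shift 2; deburr -> shift 2; press -> shift 1

Checking: bore(shift 2) before weld(shift 3); bore(shift 2) before polish(shift 3); route(shift 1) != drill(shift 2); polish(shift 3) != drill(shift 2); route(shift 1) != bore(shift 2); route=shift 1 in [shift 1,shift 1]; grind=shift 1 in [shift 1,shift 3]; drill=shift 2 in [shift 1,shift 2]; press=shift 1 in [shift 1,shift 4]; polish=shift 3 in [shift 2,shift 3]; weld=shift 3 in [shift 2,shift 5]; bore=shift 2 in [shift 1,shift 3]; max 3 per shift (cap 3).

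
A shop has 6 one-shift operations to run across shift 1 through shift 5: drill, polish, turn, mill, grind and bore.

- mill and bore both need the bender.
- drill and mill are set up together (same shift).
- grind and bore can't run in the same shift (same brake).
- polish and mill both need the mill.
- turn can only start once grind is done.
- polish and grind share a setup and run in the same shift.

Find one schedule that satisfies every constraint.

mill in shift 2, grind in shift 1, bore in shift 3, drill in shift 2, polish in shift 1, turn in shift 2

Checking: grind(shift 1) before turn(shift 2); polish(shift 1) != mill(shift 2); grind(shift 1) != bore(shift 3); mill(shift 2) != bore(shift 3); polish = grind = shift 1; drill = mill = shift 2.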